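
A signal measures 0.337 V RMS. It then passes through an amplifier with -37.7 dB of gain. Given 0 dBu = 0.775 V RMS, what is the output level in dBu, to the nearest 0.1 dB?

-44.9 dBu

Input level: 20·log₁₀(0.337/0.775) = -7.23 dBu.
Output: -7.23 − 37.7 = -44.9 dBu.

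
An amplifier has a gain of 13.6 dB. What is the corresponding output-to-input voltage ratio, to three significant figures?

Voltage ratio = 10^(dB/20).
10^(13.6/20) = 10^(0.6800) = 4.79.

4.79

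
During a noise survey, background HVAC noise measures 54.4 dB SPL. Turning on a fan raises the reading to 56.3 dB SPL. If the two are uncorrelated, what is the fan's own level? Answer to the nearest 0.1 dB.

51.8 dB SPL

Remove the background by subtracting linear intensities:
L_src = 10·log₁₀(10^(56.3/10) − 10^(54.4/10)) = 10·log₁₀(151200) = 51.8 dB SPL.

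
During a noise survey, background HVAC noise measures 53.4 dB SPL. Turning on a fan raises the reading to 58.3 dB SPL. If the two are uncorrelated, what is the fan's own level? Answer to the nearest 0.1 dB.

56.6 dB SPL

Background correction is a power subtraction:
L_src = 10·log₁₀(10^(58.3/10) − 10^(53.4/10)) = 10·log₁₀(457300) = 56.6 dB SPL.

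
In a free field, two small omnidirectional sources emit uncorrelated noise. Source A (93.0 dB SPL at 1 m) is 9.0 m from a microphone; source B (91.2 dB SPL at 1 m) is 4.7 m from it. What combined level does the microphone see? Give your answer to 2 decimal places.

79.26 dB SPL

At the listener: L_A = 93.0 − 20·log₁₀(9.0) = 73.915 dB; L_B = 91.2 − 20·log₁₀(4.7) = 77.758 dB.
Combined: 10·log₁₀(10^(73.915/10)+10^(77.758/10)) = 79.26 dB SPL.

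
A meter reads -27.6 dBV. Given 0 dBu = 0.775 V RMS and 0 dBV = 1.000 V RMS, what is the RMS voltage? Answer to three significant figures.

0.0417 V

V = 1.000 V × 10^(-27.6/20).
= 1.000 × 0.04169 = 0.0417 V.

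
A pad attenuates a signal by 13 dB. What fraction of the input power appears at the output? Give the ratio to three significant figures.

0.0501

Power ratio = 10^(dB/10).
10^(-13/10) = 10^(-1.300) = 0.0501.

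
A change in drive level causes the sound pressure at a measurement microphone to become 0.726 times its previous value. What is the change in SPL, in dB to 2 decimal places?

SPL change from a pressure ratio uses the 20·log₁₀ form:
20·log₁₀(0.726) = -2.78 dB.

-2.78 dB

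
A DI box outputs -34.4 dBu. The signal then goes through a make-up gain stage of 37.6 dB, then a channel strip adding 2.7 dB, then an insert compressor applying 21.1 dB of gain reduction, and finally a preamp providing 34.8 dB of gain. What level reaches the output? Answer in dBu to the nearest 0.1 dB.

+19.6 dBu

In dB, series stages simply add:
-34.4 + 37.6 + 2.7 − 21.1 + 34.8 = +19.6 dBu.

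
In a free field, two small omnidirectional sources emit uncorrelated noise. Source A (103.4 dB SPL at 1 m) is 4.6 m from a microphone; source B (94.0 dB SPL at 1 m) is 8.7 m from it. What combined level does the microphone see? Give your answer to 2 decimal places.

At the listener: L_A = 103.4 − 20·log₁₀(4.6) = 90.145 dB; L_B = 94.0 − 20·log₁₀(8.7) = 75.210 dB.
Combined: 10·log₁₀(10^(90.145/10)+10^(75.210/10)) = 90.28 dB SPL.

90.28 dB SPL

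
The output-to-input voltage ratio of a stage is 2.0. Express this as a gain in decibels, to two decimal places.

Voltage ratio → dB uses the 20·log₁₀ form:
20·log₁₀(2.0) = 6.02 dB.

6.02 dB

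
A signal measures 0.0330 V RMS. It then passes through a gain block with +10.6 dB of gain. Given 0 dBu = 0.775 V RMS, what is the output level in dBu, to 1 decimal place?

Input level: 20·log₁₀(0.0330/0.775) = -27.42 dBu.
Output: -27.42 + 10.6 = -16.8 dBu.

-16.8 dBu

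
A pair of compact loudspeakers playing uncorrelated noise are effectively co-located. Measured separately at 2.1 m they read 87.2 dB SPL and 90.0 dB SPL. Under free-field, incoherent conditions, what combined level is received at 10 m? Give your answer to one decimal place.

78.3 dB SPL

Combined at 2.1 m: 10·log₁₀(10^(87.2/10)+10^(90.0/10)) = 91.83 dB SPL.
Then apply −20·log₁₀(10/2.1) = -13.56 dB → 78.3 dB SPL.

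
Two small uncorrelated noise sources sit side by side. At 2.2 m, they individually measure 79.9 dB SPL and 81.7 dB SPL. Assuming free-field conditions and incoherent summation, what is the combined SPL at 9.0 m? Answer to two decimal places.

Combined at 2.2 m: 10·log₁₀(10^(79.9/10)+10^(81.7/10)) = 83.903 dB SPL.
Then apply −20·log₁₀(9.0/2.2) = -12.236 dB → 71.67 dB SPL.

71.67 dB SPL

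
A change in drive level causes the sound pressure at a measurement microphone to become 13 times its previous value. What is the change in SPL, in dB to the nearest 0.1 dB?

22.3 dB

Sound pressure is an amplitude quantity: ΔL = 20·log₁₀(p₂/p₁).
20·log₁₀(13) = 22.3 dB.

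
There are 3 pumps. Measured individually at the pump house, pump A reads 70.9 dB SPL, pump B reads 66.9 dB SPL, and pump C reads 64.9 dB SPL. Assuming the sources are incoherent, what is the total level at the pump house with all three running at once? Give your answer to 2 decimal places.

73.07 dB SPL

Uncorrelated sources add in intensity (power), not in dB.
L_total = 10·log₁₀(10^(70.9/10) + 10^(66.9/10) + 10^(64.9/10)) = 10·log₁₀(20290000) = 73.07 dB SPL.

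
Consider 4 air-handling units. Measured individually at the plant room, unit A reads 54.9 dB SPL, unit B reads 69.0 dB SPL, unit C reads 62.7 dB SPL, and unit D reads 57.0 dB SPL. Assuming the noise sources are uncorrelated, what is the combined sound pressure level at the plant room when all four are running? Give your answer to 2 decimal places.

Incoherent sources sum as intensities:
L_total = 10·log₁₀(10^(54.9/10) + 10^(69.0/10) + 10^(62.7/10) + 10^(57.0/10)) = 10·log₁₀(10620000) = 70.26 dB SPL.

70.26 dB SPL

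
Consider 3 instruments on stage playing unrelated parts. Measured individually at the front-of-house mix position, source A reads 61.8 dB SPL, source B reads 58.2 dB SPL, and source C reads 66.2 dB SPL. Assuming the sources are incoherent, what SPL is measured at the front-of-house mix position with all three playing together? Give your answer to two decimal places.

68.02 dB SPL

Uncorrelated sources add in intensity (power), not in dB.
L_total = 10·log₁₀(10^(61.8/10) + 10^(58.2/10) + 10^(66.2/10)) = 10·log₁₀(6343000) = 68.02 dB SPL.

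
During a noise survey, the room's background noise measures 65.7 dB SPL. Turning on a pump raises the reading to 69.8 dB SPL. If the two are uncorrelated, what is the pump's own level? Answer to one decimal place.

67.7 dB SPL

Subtract intensities: L_src = 10·log₁₀(10^(L_total/10) − 10^(L_bg/10)).
L_src = 10·log₁₀(10^(69.8/10) − 10^(65.7/10)) = 10·log₁₀(5835000) = 67.7 dB SPL.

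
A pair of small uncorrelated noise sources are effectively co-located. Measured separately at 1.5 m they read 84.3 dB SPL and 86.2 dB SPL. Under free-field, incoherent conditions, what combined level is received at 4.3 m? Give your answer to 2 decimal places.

Combined at 1.5 m: 10·log₁₀(10^(84.3/10)+10^(86.2/10)) = 88.363 dB SPL.
Then apply −20·log₁₀(4.3/1.5) = -9.148 dB → 79.22 dB SPL.

79.22 dB SPL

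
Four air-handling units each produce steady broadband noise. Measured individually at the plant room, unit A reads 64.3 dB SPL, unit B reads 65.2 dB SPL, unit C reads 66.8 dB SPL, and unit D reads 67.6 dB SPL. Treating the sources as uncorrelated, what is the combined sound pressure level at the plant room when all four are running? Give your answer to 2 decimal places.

Add the sources as powers (linear), then convert back to dB:
L_total = 10·log₁₀(10^(64.3/10) + 10^(65.2/10) + 10^(66.8/10) + 10^(67.6/10)) = 10·log₁₀(16540000) = 72.19 dB SPL.

72.19 dB SPL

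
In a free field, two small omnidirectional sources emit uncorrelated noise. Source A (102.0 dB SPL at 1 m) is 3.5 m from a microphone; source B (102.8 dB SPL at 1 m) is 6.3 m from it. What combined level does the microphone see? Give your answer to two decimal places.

92.49 dB SPL

At the listener: L_A = 102.0 − 20·log₁₀(3.5) = 91.119 dB; L_B = 102.8 − 20·log₁₀(6.3) = 86.813 dB.
Combined: 10·log₁₀(10^(91.119/10)+10^(86.813/10)) = 92.49 dB SPL.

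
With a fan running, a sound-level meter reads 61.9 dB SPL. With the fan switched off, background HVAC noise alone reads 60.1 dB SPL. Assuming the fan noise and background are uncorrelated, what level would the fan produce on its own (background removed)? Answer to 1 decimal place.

Remove the background by subtracting linear intensities:
L_src = 10·log₁₀(10^(61.9/10) − 10^(60.1/10)) = 10·log₁₀(525500) = 57.2 dB SPL.

57.2 dB SPL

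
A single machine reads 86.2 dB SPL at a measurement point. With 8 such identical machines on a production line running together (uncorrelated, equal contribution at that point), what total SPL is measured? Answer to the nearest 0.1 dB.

95.2 dB SPL

8 equal incoherent sources raise the level by 10·log₁₀(8) = 9.03 dB.
L_total = 86.2 + 9.03 = 95.2 dB SPL.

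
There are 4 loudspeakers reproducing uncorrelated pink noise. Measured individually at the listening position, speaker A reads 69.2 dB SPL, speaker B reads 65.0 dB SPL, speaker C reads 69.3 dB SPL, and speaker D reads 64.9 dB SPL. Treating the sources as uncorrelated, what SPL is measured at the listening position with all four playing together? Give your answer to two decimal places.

73.63 dB SPL

Add the sources as powers (linear), then convert back to dB:
L_total = 10·log₁₀(10^(69.2/10) + 10^(65.0/10) + 10^(69.3/10) + 10^(64.9/10)) = 10·log₁₀(23080000) = 73.63 dB SPL.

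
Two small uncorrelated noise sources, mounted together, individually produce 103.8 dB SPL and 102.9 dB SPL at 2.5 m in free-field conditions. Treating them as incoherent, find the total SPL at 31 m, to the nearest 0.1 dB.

84.5 dB SPL

Combined at 2.5 m: 10·log₁₀(10^(103.8/10)+10^(102.9/10)) = 106.38 dB SPL.
Then apply −20·log₁₀(31/2.5) = -21.87 dB → 84.5 dB SPL.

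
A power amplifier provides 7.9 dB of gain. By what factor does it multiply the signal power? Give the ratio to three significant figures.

6.17

Power ratio = 10^(dB/10).
10^(7.9/10) = 10^(0.7900) = 6.17.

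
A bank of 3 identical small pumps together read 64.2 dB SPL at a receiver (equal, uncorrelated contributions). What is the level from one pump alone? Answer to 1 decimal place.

3 equal incoherent sources add 10·log₁₀(3) = 4.77 dB over one source.
L_one = 64.2 − 4.77 = 59.4 dB SPL.

59.4 dB SPL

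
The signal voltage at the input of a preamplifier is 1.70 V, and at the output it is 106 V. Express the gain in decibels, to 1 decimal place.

For a voltage ratio, dB = 20·log₁₀(V₂/V₁).
20·log₁₀(106/1.70) = 20·log₁₀(62.35) = 35.9 dB.

35.9 dB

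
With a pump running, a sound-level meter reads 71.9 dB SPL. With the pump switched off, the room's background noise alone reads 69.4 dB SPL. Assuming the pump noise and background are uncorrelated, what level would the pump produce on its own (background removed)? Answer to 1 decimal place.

Background correction is a power subtraction:
L_src = 10·log₁₀(10^(71.9/10) − 10^(69.4/10)) = 10·log₁₀(6779000) = 68.3 dB SPL.

68.3 dB SPL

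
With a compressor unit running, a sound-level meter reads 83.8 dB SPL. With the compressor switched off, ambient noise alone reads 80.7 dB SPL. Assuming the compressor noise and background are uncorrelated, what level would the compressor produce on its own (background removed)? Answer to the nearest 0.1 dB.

Remove the background by subtracting linear intensities:
L_src = 10·log₁₀(10^(83.8/10) − 10^(80.7/10)) = 10·log₁₀(122400000) = 80.9 dB SPL.

80.9 dB SPL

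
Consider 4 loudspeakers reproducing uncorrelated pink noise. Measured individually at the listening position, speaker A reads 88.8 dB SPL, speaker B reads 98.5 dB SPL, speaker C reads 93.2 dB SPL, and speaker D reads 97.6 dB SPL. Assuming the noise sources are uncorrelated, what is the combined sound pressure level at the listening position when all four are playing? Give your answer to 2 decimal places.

Uncorrelated sources add in intensity (power), not in dB.
L_total = 10·log₁₀(10^(88.8/10) + 10^(98.5/10) + 10^(93.2/10) + 10^(97.6/10)) = 10·log₁₀(15682000000) = 101.95 dB SPL.

101.95 dB SPL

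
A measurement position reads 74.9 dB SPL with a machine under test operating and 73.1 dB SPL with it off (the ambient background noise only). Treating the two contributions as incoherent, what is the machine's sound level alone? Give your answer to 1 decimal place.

Subtract intensities: L_src = 10·log₁₀(10^(L_total/10) − 10^(L_bg/10)).
L_src = 10·log₁₀(10^(74.9/10) − 10^(73.1/10)) = 10·log₁₀(10490000) = 70.2 dB SPL.

70.2 dB SPL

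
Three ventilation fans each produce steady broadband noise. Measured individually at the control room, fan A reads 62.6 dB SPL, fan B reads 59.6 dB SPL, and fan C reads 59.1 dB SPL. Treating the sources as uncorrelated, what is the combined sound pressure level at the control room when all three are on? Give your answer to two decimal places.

65.50 dB SPL

Add the sources as powers (linear), then convert back to dB:
L_total = 10·log₁₀(10^(62.6/10) + 10^(59.6/10) + 10^(59.1/10)) = 10·log₁₀(3545000) = 65.50 dB SPL.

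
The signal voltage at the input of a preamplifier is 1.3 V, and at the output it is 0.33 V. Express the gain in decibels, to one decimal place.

Voltage is an amplitude quantity, so gain = 20·log₁₀(V_out/V_in).
20·log₁₀(0.33/1.3) = 20·log₁₀(0.2538) = -11.9 dB.

-11.9 dB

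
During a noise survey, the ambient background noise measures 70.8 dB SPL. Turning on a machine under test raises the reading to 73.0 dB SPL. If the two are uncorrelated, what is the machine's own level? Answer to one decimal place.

69.0 dB SPL

Remove the background by subtracting linear intensities:
L_src = 10·log₁₀(10^(73.0/10) − 10^(70.8/10)) = 10·log₁₀(7930000) = 69.0 dB SPL.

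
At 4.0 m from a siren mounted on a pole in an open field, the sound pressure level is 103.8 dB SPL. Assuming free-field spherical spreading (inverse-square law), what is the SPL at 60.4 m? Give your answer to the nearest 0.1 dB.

80.2 dB SPL

For a point source in a free field, ΔL = −20·log₁₀(d₂/d₁).
ΔL = −20·log₁₀(60.4/4.0) = -23.58 dB, so L₂ = 103.8 + (-23.58) = 80.2 dB SPL.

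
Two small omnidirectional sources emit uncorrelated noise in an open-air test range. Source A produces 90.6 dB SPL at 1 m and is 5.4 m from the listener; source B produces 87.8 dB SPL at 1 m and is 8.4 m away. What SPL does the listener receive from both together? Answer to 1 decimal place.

At the listener: L_A = 90.6 − 20·log₁₀(5.4) = 75.95 dB; L_B = 87.8 − 20·log₁₀(8.4) = 69.31 dB.
Combined: 10·log₁₀(10^(75.95/10)+10^(69.31/10)) = 76.8 dB SPL.

76.8 dB SPL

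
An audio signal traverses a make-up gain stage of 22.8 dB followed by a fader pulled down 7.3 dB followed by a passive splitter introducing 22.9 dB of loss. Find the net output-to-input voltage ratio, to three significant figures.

0.427

Net gain = 22.8 + (−7.3) + (−22.9) = -7.4 dB.
Voltage ratio = 10^(-7.4/20) = 0.427.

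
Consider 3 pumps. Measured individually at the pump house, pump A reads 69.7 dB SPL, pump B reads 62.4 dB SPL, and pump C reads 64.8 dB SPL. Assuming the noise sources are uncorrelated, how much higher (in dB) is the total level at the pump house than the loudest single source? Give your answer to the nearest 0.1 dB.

Uncorrelated sources add in intensity (power), not in dB.
L_total = 10·log₁₀(10^(69.7/10) + 10^(62.4/10) + 10^(64.8/10)) = 71.49 dB SPL.
Excess over the loudest (69.7 dB): 71.49 − 69.7 = 1.8 dB.

1.8 dB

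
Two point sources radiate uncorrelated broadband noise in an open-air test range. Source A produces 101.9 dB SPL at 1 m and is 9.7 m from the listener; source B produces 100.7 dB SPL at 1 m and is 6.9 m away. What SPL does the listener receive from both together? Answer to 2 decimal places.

At the listener: L_A = 101.9 − 20·log₁₀(9.7) = 82.165 dB; L_B = 100.7 − 20·log₁₀(6.9) = 83.923 dB.
Combined: 10·log₁₀(10^(82.165/10)+10^(83.923/10)) = 86.14 dB SPL.

86.14 dB SPL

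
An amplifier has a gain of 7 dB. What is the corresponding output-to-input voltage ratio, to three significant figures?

Voltage ratio = 10^(dB/20).
10^(7/20) = 10^(0.3500) = 2.24.

2.24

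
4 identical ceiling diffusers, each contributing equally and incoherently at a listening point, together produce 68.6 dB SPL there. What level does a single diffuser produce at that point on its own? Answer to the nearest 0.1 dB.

4 equal incoherent sources add 10·log₁₀(4) = 6.02 dB over one source.
L_one = 68.6 − 6.02 = 62.6 dB SPL.

62.6 dB SPL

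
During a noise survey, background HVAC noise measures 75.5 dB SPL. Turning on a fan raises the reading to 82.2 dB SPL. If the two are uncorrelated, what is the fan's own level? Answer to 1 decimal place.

81.2 dB SPL

Remove the background by subtracting linear intensities:
L_src = 10·log₁₀(10^(82.2/10) − 10^(75.5/10)) = 10·log₁₀(130500000) = 81.2 dB SPL.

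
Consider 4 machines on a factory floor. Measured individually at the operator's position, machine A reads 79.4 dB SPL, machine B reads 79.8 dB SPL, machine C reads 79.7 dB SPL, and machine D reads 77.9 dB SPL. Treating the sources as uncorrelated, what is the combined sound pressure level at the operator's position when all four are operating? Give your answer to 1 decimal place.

85.3 dB SPL

Incoherent sources sum as intensities:
L_total = 10·log₁₀(10^(79.4/10) + 10^(79.8/10) + 10^(79.7/10) + 10^(77.9/10)) = 10·log₁₀(337600000) = 85.3 dB SPL.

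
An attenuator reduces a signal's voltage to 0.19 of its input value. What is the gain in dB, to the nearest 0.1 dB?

Voltage is an amplitude quantity, so gain = 20·log₁₀(V_out/V_in).
20·log₁₀(0.19) = -14.4 dB.

-14.4 dB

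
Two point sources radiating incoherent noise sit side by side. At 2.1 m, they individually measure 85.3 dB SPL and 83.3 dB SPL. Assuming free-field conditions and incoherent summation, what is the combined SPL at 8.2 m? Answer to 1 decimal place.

75.6 dB SPL

Combined at 2.1 m: 10·log₁₀(10^(85.3/10)+10^(83.3/10)) = 87.42 dB SPL.
Then apply −20·log₁₀(8.2/2.1) = -11.83 dB → 75.6 dB SPL.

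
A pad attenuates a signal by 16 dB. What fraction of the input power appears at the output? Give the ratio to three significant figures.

0.0251

Power ratio = 10^(dB/10).
10^(-16/10) = 10^(-1.600) = 0.0251.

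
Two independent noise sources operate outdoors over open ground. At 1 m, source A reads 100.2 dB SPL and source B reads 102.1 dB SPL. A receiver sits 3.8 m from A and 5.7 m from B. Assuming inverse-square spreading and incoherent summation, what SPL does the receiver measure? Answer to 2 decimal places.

At the listener: L_A = 100.2 − 20·log₁₀(3.8) = 88.604 dB; L_B = 102.1 − 20·log₁₀(5.7) = 86.983 dB.
Combined: 10·log₁₀(10^(88.604/10)+10^(86.983/10)) = 90.88 dB SPL.

90.88 dB SPL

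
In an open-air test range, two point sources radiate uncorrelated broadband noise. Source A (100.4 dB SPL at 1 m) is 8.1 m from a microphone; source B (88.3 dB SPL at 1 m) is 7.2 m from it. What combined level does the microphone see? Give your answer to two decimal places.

82.56 dB SPL

At the listener: L_A = 100.4 − 20·log₁₀(8.1) = 82.230 dB; L_B = 88.3 − 20·log₁₀(7.2) = 71.153 dB.
Combined: 10·log₁₀(10^(82.230/10)+10^(71.153/10)) = 82.56 dB SPL.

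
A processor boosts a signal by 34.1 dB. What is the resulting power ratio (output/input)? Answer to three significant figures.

2570

Power ratio = 10^(dB/10).
10^(34.1/10) = 10^(3.410) = 2570.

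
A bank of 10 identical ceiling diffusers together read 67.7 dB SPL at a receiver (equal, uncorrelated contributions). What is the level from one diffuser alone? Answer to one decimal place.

57.7 dB SPL

10 equal incoherent sources add 10·log₁₀(10) = 10.00 dB over one source.
L_one = 67.7 − 10.00 = 57.7 dB SPL.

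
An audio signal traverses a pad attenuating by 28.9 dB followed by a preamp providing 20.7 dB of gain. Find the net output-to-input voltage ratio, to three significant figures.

Net gain = (−28.9) + 20.7 = -8.2 dB.
Voltage ratio = 10^(-8.2/20) = 0.389.

0.389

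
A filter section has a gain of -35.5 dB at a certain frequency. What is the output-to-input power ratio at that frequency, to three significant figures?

Power ratio = 10^(dB/10).
10^(-35.5/10) = 10^(-3.550) = 0.000282.

0.000282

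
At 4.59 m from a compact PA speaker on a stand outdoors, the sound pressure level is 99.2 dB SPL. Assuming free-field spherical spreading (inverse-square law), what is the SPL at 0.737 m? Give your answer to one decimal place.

For a point source in a free field, ΔL = −20·log₁₀(d₂/d₁).
ΔL = −20·log₁₀(0.737/4.59) = 15.89 dB, so L₂ = 99.2 + (15.89) = 115.1 dB SPL.

115.1 dB SPL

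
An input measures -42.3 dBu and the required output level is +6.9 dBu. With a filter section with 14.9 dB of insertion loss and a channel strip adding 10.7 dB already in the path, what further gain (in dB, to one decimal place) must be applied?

53.4 dB

The required make-up gain is the shortfall in the dB sum.
G = +6.9 − (-42.3) + 14.9 − 10.7 = 53.4 dB.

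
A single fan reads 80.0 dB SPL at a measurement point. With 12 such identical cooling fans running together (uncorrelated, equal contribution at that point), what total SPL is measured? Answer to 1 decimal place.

12 equal incoherent sources raise the level by 10·log₁₀(12) = 10.79 dB.
L_total = 80.0 + 10.79 = 90.8 dB SPL.

90.8 dB SPL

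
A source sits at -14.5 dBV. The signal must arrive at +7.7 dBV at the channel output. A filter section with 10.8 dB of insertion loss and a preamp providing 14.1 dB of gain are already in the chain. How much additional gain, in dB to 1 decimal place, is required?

The required make-up gain is the shortfall in the dB sum.
G = +7.7 − (-14.5) + 10.8 − 14.1 = 18.9 dB.

18.9 dB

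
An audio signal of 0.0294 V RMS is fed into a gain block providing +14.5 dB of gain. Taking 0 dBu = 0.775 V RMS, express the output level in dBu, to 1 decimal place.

Input level: 20·log₁₀(0.0294/0.775) = -28.42 dBu.
Output: -28.42 + 14.5 = -13.9 dBu.

-13.9 dBu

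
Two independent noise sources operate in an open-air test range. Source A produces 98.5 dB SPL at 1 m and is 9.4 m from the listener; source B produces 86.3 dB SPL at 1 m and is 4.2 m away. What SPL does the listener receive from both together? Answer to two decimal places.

80.18 dB SPL

At the listener: L_A = 98.5 − 20·log₁₀(9.4) = 79.037 dB; L_B = 86.3 − 20·log₁₀(4.2) = 73.835 dB.
Combined: 10·log₁₀(10^(79.037/10)+10^(73.835/10)) = 80.18 dB SPL.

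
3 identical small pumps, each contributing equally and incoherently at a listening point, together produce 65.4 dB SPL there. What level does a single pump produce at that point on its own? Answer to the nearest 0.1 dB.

3 equal incoherent sources add 10·log₁₀(3) = 4.77 dB over one source.
L_one = 65.4 − 4.77 = 60.6 dB SPL.

60.6 dB SPL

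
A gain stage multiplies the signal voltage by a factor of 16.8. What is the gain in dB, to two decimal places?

24.51 dB

For a voltage ratio, dB = 20·log₁₀(V₂/V₁).
20·log₁₀(16.8) = 24.51 dB.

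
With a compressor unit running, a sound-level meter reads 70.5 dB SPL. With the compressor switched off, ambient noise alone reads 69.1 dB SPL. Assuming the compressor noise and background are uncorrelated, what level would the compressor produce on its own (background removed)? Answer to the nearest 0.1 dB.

Background correction is a power subtraction:
L_src = 10·log₁₀(10^(70.5/10) − 10^(69.1/10)) = 10·log₁₀(3092000) = 64.9 dB SPL.

64.9 dB SPL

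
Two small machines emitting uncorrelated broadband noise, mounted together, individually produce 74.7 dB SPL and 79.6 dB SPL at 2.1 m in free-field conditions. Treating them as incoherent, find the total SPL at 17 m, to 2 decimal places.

62.65 dB SPL

Combined at 2.1 m: 10·log₁₀(10^(74.7/10)+10^(79.6/10)) = 80.818 dB SPL.
Then apply −20·log₁₀(17/2.1) = -18.165 dB → 62.65 dB SPL.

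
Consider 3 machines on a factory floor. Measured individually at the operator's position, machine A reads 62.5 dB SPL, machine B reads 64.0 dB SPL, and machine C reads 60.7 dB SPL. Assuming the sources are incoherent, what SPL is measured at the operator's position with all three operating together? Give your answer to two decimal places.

Incoherent sources sum as intensities:
L_total = 10·log₁₀(10^(62.5/10) + 10^(64.0/10) + 10^(60.7/10)) = 10·log₁₀(5465000) = 67.38 dB SPL.

67.38 dB SPL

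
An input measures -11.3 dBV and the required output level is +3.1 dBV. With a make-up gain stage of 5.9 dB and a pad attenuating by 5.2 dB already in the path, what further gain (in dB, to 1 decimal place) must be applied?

The required make-up gain is the shortfall in the dB sum.
G = +3.1 − (-11.3) − 5.9 + 5.2 = 13.7 dB.

13.7 dB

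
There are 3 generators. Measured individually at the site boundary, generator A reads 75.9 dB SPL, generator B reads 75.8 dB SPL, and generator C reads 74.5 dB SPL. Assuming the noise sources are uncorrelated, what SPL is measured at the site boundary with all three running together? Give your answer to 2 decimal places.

80.22 dB SPL

Incoherent sources sum as intensities:
L_total = 10·log₁₀(10^(75.9/10) + 10^(75.8/10) + 10^(74.5/10)) = 10·log₁₀(105100000) = 80.22 dB SPL.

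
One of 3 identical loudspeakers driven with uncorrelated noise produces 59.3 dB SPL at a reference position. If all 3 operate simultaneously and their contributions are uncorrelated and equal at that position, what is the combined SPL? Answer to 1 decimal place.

3 equal incoherent sources raise the level by 10·log₁₀(3) = 4.77 dB.
L_total = 59.3 + 4.77 = 64.1 dB SPL.

64.1 dB SPL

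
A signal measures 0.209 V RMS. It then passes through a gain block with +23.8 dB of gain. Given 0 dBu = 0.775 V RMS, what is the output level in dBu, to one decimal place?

+12.4 dBu

Input level: 20·log₁₀(0.209/0.775) = -11.38 dBu.
Output: -11.38 + 23.8 = +12.4 dBu.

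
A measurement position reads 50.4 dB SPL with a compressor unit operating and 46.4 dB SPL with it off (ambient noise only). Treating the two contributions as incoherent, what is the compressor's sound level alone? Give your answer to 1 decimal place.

Remove the background by subtracting linear intensities:
L_src = 10·log₁₀(10^(50.4/10) − 10^(46.4/10)) = 10·log₁₀(66000) = 48.2 dB SPL.

48.2 dB SPL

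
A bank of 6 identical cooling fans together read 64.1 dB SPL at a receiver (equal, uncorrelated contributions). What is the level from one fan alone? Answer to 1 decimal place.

6 equal incoherent sources add 10·log₁₀(6) = 7.78 dB over one source.
L_one = 64.1 − 7.78 = 56.3 dB SPL.

56.3 dB SPL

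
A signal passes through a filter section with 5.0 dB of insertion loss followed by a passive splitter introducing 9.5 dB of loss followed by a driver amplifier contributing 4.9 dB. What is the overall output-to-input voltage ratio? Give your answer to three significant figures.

Net gain = (−5.0) + (−9.5) + 4.9 = -9.6 dB.
Voltage ratio = 10^(-9.6/20) = 0.331.

0.331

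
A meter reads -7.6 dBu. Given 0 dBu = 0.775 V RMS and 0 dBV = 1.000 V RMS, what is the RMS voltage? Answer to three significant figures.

0.323 V

V = 0.775 V × 10^(-7.6/20).
= 0.775 × 0.4169 = 0.323 V.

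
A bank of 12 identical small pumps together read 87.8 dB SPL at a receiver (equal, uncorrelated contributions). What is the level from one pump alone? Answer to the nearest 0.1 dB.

12 equal incoherent sources add 10·log₁₀(12) = 10.79 dB over one source.
L_one = 87.8 − 10.79 = 77.0 dB SPL.

77.0 dB SPL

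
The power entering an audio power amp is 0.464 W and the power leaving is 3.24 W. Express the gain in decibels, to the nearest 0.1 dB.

8.4 dB

Power ratio → dB uses the 10·log₁₀ form:
10·log₁₀(3.24/0.464) = 10·log₁₀(6.983) = 8.4 dB.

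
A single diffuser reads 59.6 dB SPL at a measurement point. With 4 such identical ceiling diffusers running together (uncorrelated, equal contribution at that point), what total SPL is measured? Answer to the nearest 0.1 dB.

65.6 dB SPL

4 equal incoherent sources raise the level by 10·log₁₀(4) = 6.02 dB.
L_total = 59.6 + 6.02 = 65.6 dB SPL.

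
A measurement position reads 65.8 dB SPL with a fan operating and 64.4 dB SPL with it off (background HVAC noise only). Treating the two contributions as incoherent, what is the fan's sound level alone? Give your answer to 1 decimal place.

Background correction is a power subtraction:
L_src = 10·log₁₀(10^(65.8/10) − 10^(64.4/10)) = 10·log₁₀(1048000) = 60.2 dB SPL.

60.2 dB SPL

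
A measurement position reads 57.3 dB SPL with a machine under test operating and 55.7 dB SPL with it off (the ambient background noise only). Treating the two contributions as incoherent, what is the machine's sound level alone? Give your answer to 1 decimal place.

52.2 dB SPL

Subtract intensities: L_src = 10·log₁₀(10^(L_total/10) − 10^(L_bg/10)).
L_src = 10·log₁₀(10^(57.3/10) − 10^(55.7/10)) = 10·log₁₀(165500) = 52.2 dB SPL.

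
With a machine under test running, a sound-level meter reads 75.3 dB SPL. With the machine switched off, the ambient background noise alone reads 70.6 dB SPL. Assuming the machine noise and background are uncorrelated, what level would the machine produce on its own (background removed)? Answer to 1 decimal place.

73.5 dB SPL

Subtract intensities: L_src = 10·log₁₀(10^(L_total/10) − 10^(L_bg/10)).
L_src = 10·log₁₀(10^(75.3/10) − 10^(70.6/10)) = 10·log₁₀(22400000) = 73.5 dB SPL.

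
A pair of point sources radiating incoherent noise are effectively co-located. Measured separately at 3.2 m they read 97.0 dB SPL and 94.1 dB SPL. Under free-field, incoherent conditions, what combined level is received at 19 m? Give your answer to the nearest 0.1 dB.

83.3 dB SPL

Combined at 3.2 m: 10·log₁₀(10^(97.0/10)+10^(94.1/10)) = 98.80 dB SPL.
Then apply −20·log₁₀(19/3.2) = -15.47 dB → 83.3 dB SPL.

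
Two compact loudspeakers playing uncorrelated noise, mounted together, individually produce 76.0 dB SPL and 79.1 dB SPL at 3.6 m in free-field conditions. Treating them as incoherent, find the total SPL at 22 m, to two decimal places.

65.11 dB SPL

Combined at 3.6 m: 10·log₁₀(10^(76.0/10)+10^(79.1/10)) = 80.831 dB SPL.
Then apply −20·log₁₀(22/3.6) = -15.722 dB → 65.11 dB SPL.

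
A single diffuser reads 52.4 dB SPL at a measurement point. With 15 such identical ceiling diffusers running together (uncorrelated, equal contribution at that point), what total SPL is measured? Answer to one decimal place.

15 equal incoherent sources raise the level by 10·log₁₀(15) = 11.76 dB.
L_total = 52.4 + 11.76 = 64.2 dB SPL.

64.2 dB SPL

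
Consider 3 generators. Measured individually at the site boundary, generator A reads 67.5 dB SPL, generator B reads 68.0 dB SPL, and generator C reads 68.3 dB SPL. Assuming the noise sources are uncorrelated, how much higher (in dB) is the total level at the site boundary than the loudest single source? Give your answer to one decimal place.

4.4 dB

Incoherent sources sum as intensities:
L_total = 10·log₁₀(10^(67.5/10) + 10^(68.0/10) + 10^(68.3/10)) = 72.72 dB SPL.
Excess over the loudest (68.3 dB): 72.72 − 68.3 = 4.4 dB.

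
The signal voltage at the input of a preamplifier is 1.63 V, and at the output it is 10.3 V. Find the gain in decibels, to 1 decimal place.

Voltage ratio → dB uses the 20·log₁₀ form:
20·log₁₀(10.3/1.63) = 20·log₁₀(6.319) = 16.0 dB.

16.0 dB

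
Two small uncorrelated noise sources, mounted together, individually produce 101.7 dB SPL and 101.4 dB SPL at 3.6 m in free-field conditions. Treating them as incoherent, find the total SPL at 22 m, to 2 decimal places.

88.84 dB SPL

Combined at 3.6 m: 10·log₁₀(10^(101.7/10)+10^(101.4/10)) = 104.563 dB SPL.
Then apply −20·log₁₀(22/3.6) = -15.722 dB → 88.84 dB SPL.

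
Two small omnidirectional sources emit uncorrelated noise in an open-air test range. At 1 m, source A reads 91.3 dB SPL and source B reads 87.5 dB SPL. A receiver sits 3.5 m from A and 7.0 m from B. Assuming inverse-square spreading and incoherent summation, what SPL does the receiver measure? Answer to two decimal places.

80.85 dB SPL

At the listener: L_A = 91.3 − 20·log₁₀(3.5) = 80.419 dB; L_B = 87.5 − 20·log₁₀(7.0) = 70.598 dB.
Combined: 10·log₁₀(10^(80.419/10)+10^(70.598/10)) = 80.85 dB SPL.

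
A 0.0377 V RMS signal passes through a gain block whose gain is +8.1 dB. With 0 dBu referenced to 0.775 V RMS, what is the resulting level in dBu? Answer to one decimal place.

-18.2 dBu

Input level: 20·log₁₀(0.0377/0.775) = -26.26 dBu.
Output: -26.26 + 8.1 = -18.2 dBu.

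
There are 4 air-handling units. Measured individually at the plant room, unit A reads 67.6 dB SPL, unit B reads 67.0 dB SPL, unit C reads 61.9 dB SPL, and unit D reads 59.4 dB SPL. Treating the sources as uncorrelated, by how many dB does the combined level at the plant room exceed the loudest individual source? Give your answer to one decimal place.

Add the sources as powers (linear), then convert back to dB:
L_total = 10·log₁₀(10^(67.6/10) + 10^(67.0/10) + 10^(61.9/10) + 10^(59.4/10)) = 71.20 dB SPL.
Excess over the loudest (67.6 dB): 71.20 − 67.6 = 3.6 dB.

3.6 dB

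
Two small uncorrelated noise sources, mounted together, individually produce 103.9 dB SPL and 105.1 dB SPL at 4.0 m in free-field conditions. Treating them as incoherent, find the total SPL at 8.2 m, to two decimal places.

Combined at 4.0 m: 10·log₁₀(10^(103.9/10)+10^(105.1/10)) = 107.552 dB SPL.
Then apply −20·log₁₀(8.2/4.0) = -6.235 dB → 101.32 dB SPL.

101.32 dB SPL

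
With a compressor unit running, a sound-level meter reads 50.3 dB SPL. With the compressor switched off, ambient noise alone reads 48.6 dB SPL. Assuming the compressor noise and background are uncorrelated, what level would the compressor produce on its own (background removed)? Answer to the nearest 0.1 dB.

45.4 dB SPL

Subtract intensities: L_src = 10·log₁₀(10^(L_total/10) − 10^(L_bg/10)).
L_src = 10·log₁₀(10^(50.3/10) − 10^(48.6/10)) = 10·log₁₀(34710) = 45.4 dB SPL.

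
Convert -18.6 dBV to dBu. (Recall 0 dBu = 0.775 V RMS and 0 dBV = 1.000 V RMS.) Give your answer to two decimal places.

The offset between the scales is 20·log₁₀(0.775/1.000) = −2.214 dB.
So dBu = -18.6 + 2.214 = -16.39 dBu.

-16.39 dBu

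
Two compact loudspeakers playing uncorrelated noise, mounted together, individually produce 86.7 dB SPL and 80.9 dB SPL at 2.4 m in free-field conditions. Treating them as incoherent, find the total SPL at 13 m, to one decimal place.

73.0 dB SPL

Combined at 2.4 m: 10·log₁₀(10^(86.7/10)+10^(80.9/10)) = 87.71 dB SPL.
Then apply −20·log₁₀(13/2.4) = -14.67 dB → 73.0 dB SPL.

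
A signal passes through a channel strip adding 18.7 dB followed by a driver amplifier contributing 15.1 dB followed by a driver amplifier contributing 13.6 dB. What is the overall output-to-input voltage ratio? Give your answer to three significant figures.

Net gain = 18.7 + 15.1 + 13.6 = 47.4 dB.
Voltage ratio = 10^(47.4/20) = 234.

234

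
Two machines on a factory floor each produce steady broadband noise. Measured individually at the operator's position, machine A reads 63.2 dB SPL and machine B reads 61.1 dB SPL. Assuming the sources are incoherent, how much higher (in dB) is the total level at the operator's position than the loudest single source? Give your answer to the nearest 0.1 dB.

Uncorrelated sources add in intensity (power), not in dB.
L_total = 10·log₁₀(10^(63.2/10) + 10^(61.1/10)) = 65.29 dB SPL.
Excess over the loudest (63.2 dB): 65.29 − 63.2 = 2.1 dB.

2.1 dB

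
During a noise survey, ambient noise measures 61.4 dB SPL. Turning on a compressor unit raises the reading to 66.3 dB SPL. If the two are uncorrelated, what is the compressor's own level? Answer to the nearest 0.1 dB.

64.6 dB SPL

Background correction is a power subtraction:
L_src = 10·log₁₀(10^(66.3/10) − 10^(61.4/10)) = 10·log₁₀(2885000) = 64.6 dB SPL.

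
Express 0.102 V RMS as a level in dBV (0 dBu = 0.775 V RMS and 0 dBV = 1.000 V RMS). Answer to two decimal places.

dBV = 20·log₁₀(V / 1.000 V).
20·log₁₀(0.102/1.000) = -19.83 dBV.

-19.83 dBV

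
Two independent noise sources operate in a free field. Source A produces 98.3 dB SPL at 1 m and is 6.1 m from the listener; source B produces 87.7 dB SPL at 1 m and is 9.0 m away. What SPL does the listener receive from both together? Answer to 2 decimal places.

82.76 dB SPL

At the listener: L_A = 98.3 − 20·log₁₀(6.1) = 82.593 dB; L_B = 87.7 − 20·log₁₀(9.0) = 68.615 dB.
Combined: 10·log₁₀(10^(82.593/10)+10^(68.615/10)) = 82.76 dB SPL.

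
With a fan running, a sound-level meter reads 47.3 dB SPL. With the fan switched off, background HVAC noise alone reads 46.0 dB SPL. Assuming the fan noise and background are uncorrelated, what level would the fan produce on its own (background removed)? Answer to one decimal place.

41.4 dB SPL

Background correction is a power subtraction:
L_src = 10·log₁₀(10^(47.3/10) − 10^(46.0/10)) = 10·log₁₀(13890) = 41.4 dB SPL.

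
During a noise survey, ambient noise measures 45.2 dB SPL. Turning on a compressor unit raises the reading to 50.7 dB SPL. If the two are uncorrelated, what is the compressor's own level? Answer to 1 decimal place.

Background correction is a power subtraction:
L_src = 10·log₁₀(10^(50.7/10) − 10^(45.2/10)) = 10·log₁₀(84380) = 49.3 dB SPL.

49.3 dB SPL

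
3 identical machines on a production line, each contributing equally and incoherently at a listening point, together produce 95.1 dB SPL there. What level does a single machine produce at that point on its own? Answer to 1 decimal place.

3 equal incoherent sources add 10·log₁₀(3) = 4.77 dB over one source.
L_one = 95.1 − 4.77 = 90.3 dB SPL.

90.3 dB SPL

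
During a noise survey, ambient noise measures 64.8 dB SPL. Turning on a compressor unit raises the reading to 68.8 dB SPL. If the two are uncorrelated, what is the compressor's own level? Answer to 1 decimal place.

66.6 dB SPL

Background correction is a power subtraction:
L_src = 10·log₁₀(10^(68.8/10) − 10^(64.8/10)) = 10·log₁₀(4566000) = 66.6 dB SPL.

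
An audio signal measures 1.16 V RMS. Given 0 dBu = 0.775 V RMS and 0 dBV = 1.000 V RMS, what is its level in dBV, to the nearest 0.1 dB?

dBV = 20·log₁₀(V / 1.000 V).
20·log₁₀(1.16/1.000) = +1.3 dBV.

+1.3 dBV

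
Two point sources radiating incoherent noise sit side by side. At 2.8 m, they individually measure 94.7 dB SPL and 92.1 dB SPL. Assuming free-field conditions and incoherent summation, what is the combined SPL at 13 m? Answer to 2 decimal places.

83.27 dB SPL

Combined at 2.8 m: 10·log₁₀(10^(94.7/10)+10^(92.1/10)) = 96.602 dB SPL.
Then apply −20·log₁₀(13/2.8) = -13.336 dB → 83.27 dB SPL.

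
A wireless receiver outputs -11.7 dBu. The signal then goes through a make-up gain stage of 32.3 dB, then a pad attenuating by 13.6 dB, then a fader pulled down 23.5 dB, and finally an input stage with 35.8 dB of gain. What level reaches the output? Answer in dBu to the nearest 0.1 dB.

Gain stages sum in dB:
-11.7 + 32.3 − 13.6 − 23.5 + 35.8 = +19.3 dBu.

+19.3 dBu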